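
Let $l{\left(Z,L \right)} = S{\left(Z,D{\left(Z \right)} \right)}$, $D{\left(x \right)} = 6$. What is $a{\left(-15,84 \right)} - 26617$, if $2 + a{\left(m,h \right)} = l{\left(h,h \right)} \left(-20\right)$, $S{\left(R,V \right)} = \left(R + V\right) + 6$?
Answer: $-28539$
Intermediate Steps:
$S{\left(R,V \right)} = 6 + R + V$
$l{\left(Z,L \right)} = 12 + Z$ ($l{\left(Z,L \right)} = 6 + Z + 6 = 12 + Z$)
$a{\left(m,h \right)} = -242 - 20 h$ ($a{\left(m,h \right)} = -2 + \left(12 + h\right) \left(-20\right) = -2 - \left(240 + 20 h\right) = -242 - 20 h$)
$a{\left(-15,84 \right)} - 26617 = \left(-242 - 1680\right) - 26617 = -1922 - 26617 = -28539$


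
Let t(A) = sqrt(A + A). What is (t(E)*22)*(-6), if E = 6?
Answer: -264*sqrt(3) ≈ -457.26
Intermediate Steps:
t(A) = sqrt(2)*sqrt(A) (t(A) = sqrt(2*A) = sqrt(2)*sqrt(A))
(t(E)*22)*(-6) = ((sqrt(2)*sqrt(6))*22)*(-6) = ((2*sqrt(3))*22)*(-6) = (44*sqrt(3))*(-6) = -264*sqrt(3)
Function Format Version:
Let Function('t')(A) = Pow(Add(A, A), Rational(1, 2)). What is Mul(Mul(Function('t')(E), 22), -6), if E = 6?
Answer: Mul(-264, Pow(3, Rational(1, 2))) ≈ -457.26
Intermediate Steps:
Function('t')(A) = Mul(Pow(2, Rational(1, 2)), Pow(A, Rational(1, 2))) (Function('t')(A) = Pow(Mul(2, A), Rational(1, 2)) = Mul(Pow(2, Rational(1, 2)), Pow(A, Rational(1, 2))))
Mul(Mul(Function('t')(E), 22), -6) = Mul(Mul(Mul(Pow(2, Rational(1, 2)), Pow(6, Rational(1, 2))), 22), -6) = Mul(Mul(Mul(2, Pow(3, Rational(1, 2))), 22), -6) = Mul(Mul(44, Pow(3, Rational(1, 2))), -6) = Mul(-264, Pow(3, Rational(1, 2)))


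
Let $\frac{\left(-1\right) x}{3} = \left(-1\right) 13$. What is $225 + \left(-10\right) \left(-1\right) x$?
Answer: $615$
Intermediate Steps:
$x = 39$ ($x = - 3 \left(\left(-1\right) 13\right) = \left(-3\right) \left(-13\right) = 39$)
$225 + \left(-10\right) \left(-1\right) x = 225 + \left(-10\right) \left(-1\right) 39 = 225 + 10 \cdot 39 = 225 + 390 = 615$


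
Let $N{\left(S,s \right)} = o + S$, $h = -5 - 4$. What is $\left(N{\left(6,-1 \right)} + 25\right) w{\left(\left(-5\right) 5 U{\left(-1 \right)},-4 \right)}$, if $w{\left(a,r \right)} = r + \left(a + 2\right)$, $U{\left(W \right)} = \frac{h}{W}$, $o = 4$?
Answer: $-7945$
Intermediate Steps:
$h = -9$ ($h = -5 - 4 = -9$)
$U{\left(W \right)} = - \frac{9}{W}$
$N{\left(S,s \right)} = 4 + S$
$w{\left(a,r \right)} = 2 + a + r$ ($w{\left(a,r \right)} = r + \left(2 + a\right) = 2 + a + r$)
$\left(N{\left(6,-1 \right)} + 25\right) w{\left(\left(-5\right) 5 U{\left(-1 \right)},-4 \right)} = \left(\left(4 + 6\right) + 25\right) \left(2 + \left(-5\right) 5 \left(- \frac{9}{-1}\right) - 4\right) = \left(10 + 25\right) \left(2 - 25 \left(\left(-9\right) \left(-1\right)\right) - 4\right) = 35 \left(2 - 225 - 4\right) = 35 \left(-227\right) = -7945$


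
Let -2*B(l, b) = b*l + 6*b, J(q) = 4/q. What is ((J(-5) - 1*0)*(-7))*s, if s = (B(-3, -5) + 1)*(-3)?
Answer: -714/5 ≈ -142.80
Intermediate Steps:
B(l, b) = -3*b - b*l/2 (B(l, b) = -(b*l + 6*b)/2 = -(6*b + b*l)/2 = -3*b - b*l/2)
s = -51/2 (s = (-1/2*(-5)*(6 - 3) + 1)*(-3) = (-1/2*(-5)*3 + 1)*(-3) = (15/2 + 1)*(-3) = (17/2)*(-3) = -51/2 ≈ -25.500)
((J(-5) - 1*0)*(-7))*s = ((4/(-5) - 1*0)*(-7))*(-51/2) = ((4*(-1/5) + 0)*(-7))*(-51/2) = ((-4/5 + 0)*(-7))*(-51/2) = -4/5*(-7)*(-51/2) = (28/5)*(-51/2) = -714/5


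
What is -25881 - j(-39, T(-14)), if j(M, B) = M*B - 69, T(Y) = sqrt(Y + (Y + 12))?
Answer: -25812 + 156*I ≈ -25812.0 + 156.0*I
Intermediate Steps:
T(Y) = sqrt(12 + 2*Y) (T(Y) = sqrt(Y + (12 + Y)) = sqrt(12 + 2*Y))
j(M, B) = -69 + B*M (j(M, B) = B*M - 69 = -69 + B*M)
-25881 - j(-39, T(-14)) = -25881 - (-69 + sqrt(12 + 2*(-14))*(-39)) = -25881 - (-69 + sqrt(12 - 28)*(-39)) = -25881 - (-69 + sqrt(-16)*(-39)) = -25881 - (-69 + (4*I)*(-39)) = -25881 - (-69 - 156*I) = -25881 + (69 + 156*I) = -25812 + 156*I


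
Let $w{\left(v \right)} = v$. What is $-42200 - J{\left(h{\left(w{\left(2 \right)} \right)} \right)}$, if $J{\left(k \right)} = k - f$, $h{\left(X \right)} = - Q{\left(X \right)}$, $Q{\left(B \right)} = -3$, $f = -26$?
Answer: $-42229$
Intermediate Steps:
$h{\left(X \right)} = 3$ ($h{\left(X \right)} = \left(-1\right) \left(-3\right) = 3$)
$J{\left(k \right)} = 26 + k$ ($J{\left(k \right)} = k - -26 = k + 26 = 26 + k$)
$-42200 - J{\left(h{\left(w{\left(2 \right)} \right)} \right)} = -42200 - \left(26 + 3\right) = -42200 - 29 = -42229$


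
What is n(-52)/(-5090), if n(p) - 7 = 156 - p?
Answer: -43/1018 ≈ -0.042240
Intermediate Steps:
n(p) = 163 - p (n(p) = 7 + (156 - p) = 163 - p)
n(-52)/(-5090) = (163 - 1*(-52))/(-5090) = (163 + 52)*(-1/5090) = 215*(-1/5090) = -43/1018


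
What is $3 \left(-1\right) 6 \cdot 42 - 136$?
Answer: $-892$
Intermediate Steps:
$3 \left(-1\right) 6 \cdot 42 - 136 = \left(-3\right) 6 \cdot 42 - 136 = \left(-18\right) 42 - 136 = -756 - 136 = -892$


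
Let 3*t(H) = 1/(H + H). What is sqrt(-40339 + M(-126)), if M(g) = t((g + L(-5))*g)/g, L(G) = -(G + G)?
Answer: I*sqrt(77557661528430)/43848 ≈ 200.85*I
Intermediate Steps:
L(G) = -2*G
t(H) = 1/(6*H) (t(H) = 1/(3*(H + H)) = 1/(3*((2*H))) = (1/(2*H))/3 = 1/(6*H))
M(g) = 1/(6*g**2*(10 + g)) (M(g) = (1/(6*(((g - 2*(-5))*g))))/g = (1/(6*(((g + 10)*g))))/g = (1/(6*(((10 + g)*g))))/g = (1/(6*((g*(10 + g)))))/g = ((1/(g*(10 + g)))/6)/g = (1/(6*g*(10 + g)))/g = 1/(6*g**2*(10 + g)))
sqrt(-40339 + M(-126)) = sqrt(-40339 + (1/6)/((-126)**2*(10 - 126))) = sqrt(-40339 + (1/6)*(1/15876)/(-116)) = sqrt(-40339 + (1/6)*(1/15876)*(-1/116)) = sqrt(-40339 - 1/11049696) = sqrt(-445733686945/11049696) = I*sqrt(77557661528430)/43848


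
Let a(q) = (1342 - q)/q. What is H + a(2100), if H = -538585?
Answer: -565514629/1050 ≈ -5.3859e+5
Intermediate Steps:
a(q) = (1342 - q)/q
H + a(2100) = -538585 + (1342 - 1*2100)/2100 = -538585 + (1342 - 2100)/2100 = -538585 + (1/2100)*(-758) = -538585 - 379/1050 = -565514629/1050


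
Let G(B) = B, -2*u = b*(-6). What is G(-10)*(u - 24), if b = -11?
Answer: 570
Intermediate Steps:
u = -33 (u = -(-11)*(-6)/2 = -½*66 = -33)
G(-10)*(u - 24) = -10*(-33 - 24) = -10*(-57) = 570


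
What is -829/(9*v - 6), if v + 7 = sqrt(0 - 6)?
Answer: 19067/1749 + 829*I*sqrt(6)/583 ≈ 10.902 + 3.4831*I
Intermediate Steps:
v = -7 + I*sqrt(6) (v = -7 + sqrt(0 - 6) = -7 + sqrt(-6) = -7 + I*sqrt(6) ≈ -7.0 + 2.4495*I)
-829/(9*v - 6) = -829/(9*(-7 + I*sqrt(6)) - 6) = -829/((-63 + 9*I*sqrt(6)) - 6) = -829/(-69 + 9*I*sqrt(6))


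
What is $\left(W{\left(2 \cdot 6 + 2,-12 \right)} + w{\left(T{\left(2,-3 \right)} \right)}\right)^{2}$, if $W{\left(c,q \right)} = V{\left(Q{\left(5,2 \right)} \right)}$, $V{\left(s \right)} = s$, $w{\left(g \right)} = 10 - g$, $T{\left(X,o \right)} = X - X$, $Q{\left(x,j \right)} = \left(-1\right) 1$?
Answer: $81$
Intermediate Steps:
$Q{\left(x,j \right)} = -1$
$T{\left(X,o \right)} = 0$
$W{\left(c,q \right)} = -1$
$\left(W{\left(2 \cdot 6 + 2,-12 \right)} + w{\left(T{\left(2,-3 \right)} \right)}\right)^{2} = \left(-1 + \left(10 - 0\right)\right)^{2} = \left(-1 + \left(10 + 0\right)\right)^{2} = \left(-1 + 10\right)^{2} = 9^{2} = 81$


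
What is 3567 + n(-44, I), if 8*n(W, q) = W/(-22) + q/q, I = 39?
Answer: 28539/8 ≈ 3567.4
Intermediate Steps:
n(W, q) = ⅛ - W/176 (n(W, q) = (W/(-22) + q/q)/8 = (W*(-1/22) + 1)/8 = (-W/22 + 1)/8 = (1 - W/22)/8 = ⅛ - W/176)
3567 + n(-44, I) = 3567 + (⅛ - 1/176*(-44)) = 3567 + (⅛ + ¼) = 3567 + 3/8 = 28539/8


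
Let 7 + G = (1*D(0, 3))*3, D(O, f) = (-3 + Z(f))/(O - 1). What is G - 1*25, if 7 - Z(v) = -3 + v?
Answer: -44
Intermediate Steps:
Z(v) = 10 - v (Z(v) = 7 - (-3 + v) = 7 + (3 - v) = 10 - v)
D(O, f) = (7 - f)/(-1 + O) (D(O, f) = (-3 + (10 - f))/(O - 1) = (7 - f)/(-1 + O))
G = -19 (G = -7 + (1*((7 - 1*3)/(-1 + 0)))*3 = -7 + (1*((7 - 3)/(-1)))*3 = -7 + (1*(-1*4))*3 = -7 + (1*(-4))*3 = -7 - 4*3 = -7 - 12 = -19)
G - 1*25 = -19 - 1*25 = -19 - 25 = -44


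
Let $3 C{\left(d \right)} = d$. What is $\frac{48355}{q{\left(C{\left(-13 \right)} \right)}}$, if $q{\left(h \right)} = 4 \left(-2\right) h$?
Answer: $\frac{145065}{104} \approx 1394.9$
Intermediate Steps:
$C{\left(d \right)} = \frac{d}{3}$
$q{\left(h \right)} = - 8 h$
$\frac{48355}{q{\left(C{\left(-13 \right)} \right)}} = \frac{48355}{\left(-8\right) \frac{1}{3} \left(-13\right)} = \frac{48355}{\left(-8\right) \left(- \frac{13}{3}\right)} = \frac{48355}{\frac{104}{3}} = 48355 \cdot \frac{3}{104} = \frac{145065}{104}$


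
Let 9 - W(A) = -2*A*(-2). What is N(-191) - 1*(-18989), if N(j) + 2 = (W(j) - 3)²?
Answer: 611887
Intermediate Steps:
W(A) = 9 - 4*A (W(A) = 9 - (-2*A)*(-2) = 9 - 4*A)
N(j) = -2 + (6 - 4*j)² (N(j) = -2 + ((9 - 4*j) - 3)² = -2 + (6 - 4*j)²)
N(-191) - 1*(-18989) = (34 - 48*(-191) + 16*(-191)²) - 1*(-18989) = (34 + 9168 + 16*36481) + 18989 = (34 + 9168 + 583696) + 18989 = 592898 + 18989 = 611887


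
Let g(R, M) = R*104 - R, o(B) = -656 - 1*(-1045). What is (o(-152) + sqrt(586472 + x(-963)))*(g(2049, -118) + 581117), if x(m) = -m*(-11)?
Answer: 308151796 + 792164*sqrt(575879) ≈ 9.0930e+8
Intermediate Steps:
o(B) = 389 (o(B) = -656 + 1045 = 389)
x(m) = 11*m
g(R, M) = 103*R (g(R, M) = 104*R - R = 103*R)
(o(-152) + sqrt(586472 + x(-963)))*(g(2049, -118) + 581117) = (389 + sqrt(586472 + 11*(-963)))*(103*2049 + 581117) = (389 + sqrt(586472 - 10593))*(211047 + 581117) = (389 + sqrt(575879))*792164 = 308151796 + 792164*sqrt(575879)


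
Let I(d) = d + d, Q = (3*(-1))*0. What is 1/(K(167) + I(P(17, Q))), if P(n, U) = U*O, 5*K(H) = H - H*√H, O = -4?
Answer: -5/27722 - 5*√167/27722 ≈ -0.0025112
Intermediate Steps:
Q = 0 (Q = -3*0 = 0)
K(H) = -H^(3/2)/5 + H/5 (K(H) = (H - H*√H)/5 = (H - H^(3/2))/5 = -H^(3/2)/5 + H/5)
P(n, U) = -4*U (P(n, U) = U*(-4) = -4*U)
I(d) = 2*d
1/(K(167) + I(P(17, Q))) = 1/((-167*√167/5 + (⅕)*167) + 2*(-4*0)) = 1/((-167*√167/5 + 167/5) + 2*0) = 1/((-167*√167/5 + 167/5) + 0) = 1/((167/5 - 167*√167/5) + 0) = 1/(167/5 - 167*√167/5)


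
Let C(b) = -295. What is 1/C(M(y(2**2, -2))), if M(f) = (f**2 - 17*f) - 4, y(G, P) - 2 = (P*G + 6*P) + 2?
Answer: -1/295 ≈ -0.0033898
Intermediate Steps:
y(G, P) = 4 + 6*P + G*P (y(G, P) = 2 + ((P*G + 6*P) + 2) = 2 + ((G*P + 6*P) + 2) = 2 + ((6*P + G*P) + 2) = 2 + (2 + 6*P + G*P) = 4 + 6*P + G*P)
M(f) = -4 + f**2 - 17*f
1/C(M(y(2**2, -2))) = 1/(-295) = -1/295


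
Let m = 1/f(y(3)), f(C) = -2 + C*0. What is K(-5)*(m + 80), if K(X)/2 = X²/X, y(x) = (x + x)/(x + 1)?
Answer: -795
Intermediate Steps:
y(x) = 2*x/(1 + x) (y(x) = (2*x)/(1 + x) = 2*x/(1 + x))
f(C) = -2 (f(C) = -2 + 0 = -2)
m = -½ (m = 1/(-2) = -½ ≈ -0.50000)
K(X) = 2*X (K(X) = 2*(X²/X) = 2*X)
K(-5)*(m + 80) = (2*(-5))*(-½ + 80) = -10*159/2 = -795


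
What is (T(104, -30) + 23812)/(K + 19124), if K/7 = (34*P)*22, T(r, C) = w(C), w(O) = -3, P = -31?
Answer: -23809/143192 ≈ -0.16627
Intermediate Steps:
T(r, C) = -3
K = -162316 (K = 7*((34*(-31))*22) = 7*(-1054*22) = 7*(-23188) = -162316)
(T(104, -30) + 23812)/(K + 19124) = (-3 + 23812)/(-162316 + 19124) = 23809/(-143192) = 23809*(-1/143192) = -23809/143192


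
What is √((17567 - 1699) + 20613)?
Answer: 191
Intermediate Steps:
√((17567 - 1699) + 20613) = √(15868 + 20613) = √36481 = 191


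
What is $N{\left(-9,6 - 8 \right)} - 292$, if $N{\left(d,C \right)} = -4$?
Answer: $-296$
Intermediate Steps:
$N{\left(-9,6 - 8 \right)} - 292 = -4 - 292 = -296$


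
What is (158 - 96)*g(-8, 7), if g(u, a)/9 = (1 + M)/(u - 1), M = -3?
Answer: 124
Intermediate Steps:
g(u, a) = -18/(-1 + u) (g(u, a) = 9*((1 - 3)/(u - 1)) = 9*(-2/(-1 + u)) = -18/(-1 + u))
(158 - 96)*g(-8, 7) = (158 - 96)*(-18/(-1 - 8)) = 62*(-18/(-9)) = 62*(-18*(-1/9)) = 62*2 = 124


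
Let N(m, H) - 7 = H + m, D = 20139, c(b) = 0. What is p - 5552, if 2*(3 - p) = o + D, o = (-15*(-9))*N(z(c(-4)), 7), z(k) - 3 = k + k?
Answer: -16766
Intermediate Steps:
z(k) = 3 + 2*k (z(k) = 3 + (k + k) = 3 + 2*k)
N(m, H) = 7 + H + m (N(m, H) = 7 + (H + m) = 7 + H + m)
o = 2295 (o = (-15*(-9))*(7 + 7 + (3 + 2*0)) = 135*(7 + 7 + (3 + 0)) = 135*(7 + 7 + 3) = 135*17 = 2295)
p = -11214 (p = 3 - (2295 + 20139)/2 = 3 - 1/2*22434 = 3 - 11217 = -11214)
p - 5552 = -11214 - 5552 = -16766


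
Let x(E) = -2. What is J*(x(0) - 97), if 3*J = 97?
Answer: -3201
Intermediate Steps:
J = 97/3 (J = (⅓)*97 = 97/3 ≈ 32.333)
J*(x(0) - 97) = 97*(-2 - 97)/3 = (97/3)*(-99) = -3201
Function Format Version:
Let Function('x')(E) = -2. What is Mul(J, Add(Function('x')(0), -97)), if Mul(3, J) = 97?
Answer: -3201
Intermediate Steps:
J = Rational(97, 3) (J = Mul(Rational(1, 3), 97) = Rational(97, 3) ≈ 32.333)
Mul(J, Add(Function('x')(0), -97)) = Mul(Rational(97, 3), Add(-2, -97)) = Mul(Rational(97, 3), -99) = -3201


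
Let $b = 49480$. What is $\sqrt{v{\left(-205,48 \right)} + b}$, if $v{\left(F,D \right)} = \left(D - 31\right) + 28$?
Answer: $5 \sqrt{1981} \approx 222.54$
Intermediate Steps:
$v{\left(F,D \right)} = -3 + D$ ($v{\left(F,D \right)} = \left(-31 + D\right) + 28 = -3 + D$)
$\sqrt{v{\left(-205,48 \right)} + b} = \sqrt{\left(-3 + 48\right) + 49480} = \sqrt{45 + 49480} = \sqrt{49525} = 5 \sqrt{1981}$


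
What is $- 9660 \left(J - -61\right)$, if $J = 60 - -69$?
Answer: $-1835400$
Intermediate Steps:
$J = 129$ ($J = 60 + 69 = 129$)
$- 9660 \left(J - -61\right) = - 9660 \left(129 - -61\right) = - 9660 \left(129 + 61\right) = \left(-9660\right) 190 = -1835400$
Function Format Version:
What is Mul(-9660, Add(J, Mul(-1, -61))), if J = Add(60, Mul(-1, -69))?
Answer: -1835400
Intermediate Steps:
J = 129 (J = Add(60, 69) = 129)
Mul(-9660, Add(J, Mul(-1, -61))) = Mul(-9660, Add(129, Mul(-1, -61))) = Mul(-9660, Add(129, 61)) = Mul(-9660, 190) = -1835400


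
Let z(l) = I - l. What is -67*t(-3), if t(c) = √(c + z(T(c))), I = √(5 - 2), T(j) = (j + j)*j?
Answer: -67*I*√(21 - √3) ≈ -294.1*I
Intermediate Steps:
T(j) = 2*j² (T(j) = (2*j)*j = 2*j²)
I = √3 ≈ 1.7320
z(l) = √3 - l
t(c) = √(c + √3 - 2*c²) (t(c) = √(c + (√3 - 2*c²)) = √(c + √3 - 2*c²))
-67*t(-3) = -67*√(-3 + √3 - 2*(-3)²) = -67*√(-3 + √3 - 2*9) = -67*√(-3 + √3 - 18) = -67*√(-21 + √3)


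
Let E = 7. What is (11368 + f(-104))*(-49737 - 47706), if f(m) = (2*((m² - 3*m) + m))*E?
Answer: -16146694872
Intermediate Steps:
f(m) = -28*m + 14*m² (f(m) = (2*((m² - 3*m) + m))*7 = (2*(m² - 2*m))*7 = (-4*m + 2*m²)*7 = -28*m + 14*m²)
(11368 + f(-104))*(-49737 - 47706) = (11368 + 14*(-104)*(-2 - 104))*(-49737 - 47706) = (11368 + 14*(-104)*(-106))*(-97443) = (11368 + 154336)*(-97443) = 165704*(-97443) = -16146694872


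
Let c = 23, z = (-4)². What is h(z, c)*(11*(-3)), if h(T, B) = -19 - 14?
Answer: 1089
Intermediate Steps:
z = 16
h(T, B) = -33
h(z, c)*(11*(-3)) = -363*(-3) = -33*(-33) = 1089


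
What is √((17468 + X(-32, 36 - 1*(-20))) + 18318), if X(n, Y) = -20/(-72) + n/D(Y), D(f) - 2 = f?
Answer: √1083448642/174 ≈ 189.17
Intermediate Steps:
D(f) = 2 + f
X(n, Y) = 5/18 + n/(2 + Y) (X(n, Y) = -20/(-72) + n/(2 + Y) = -20*(-1/72) + n/(2 + Y) = 5/18 + n/(2 + Y))
√((17468 + X(-32, 36 - 1*(-20))) + 18318) = √((17468 + (5/18 - 32/(2 + (36 - 1*(-20))))) + 18318) = √((17468 + (5/18 - 32/(2 + (36 + 20)))) + 18318) = √((17468 + (5/18 - 32/(2 + 56))) + 18318) = √((17468 + (5/18 - 32/58)) + 18318) = √((17468 + (5/18 - 32*1/58)) + 18318) = √((17468 + (5/18 - 16/29)) + 18318) = √((17468 - 143/522) + 18318) = √(9118153/522 + 18318) = √(18680149/522) = √1083448642/174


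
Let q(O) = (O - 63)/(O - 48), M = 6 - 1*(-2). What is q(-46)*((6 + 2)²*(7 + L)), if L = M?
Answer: 52320/47 ≈ 1113.2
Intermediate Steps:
M = 8 (M = 6 + 2 = 8)
L = 8
q(O) = (-63 + O)/(-48 + O)
q(-46)*((6 + 2)²*(7 + L)) = ((-63 - 46)/(-48 - 46))*((6 + 2)²*(7 + 8)) = (-109/(-94))*(8²*15) = (-1/94*(-109))*(64*15) = (109/94)*960 = 52320/47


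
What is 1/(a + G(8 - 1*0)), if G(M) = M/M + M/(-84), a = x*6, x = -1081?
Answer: -21/136187 ≈ -0.00015420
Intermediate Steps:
a = -6486 (a = -1081*6 = -6486)
G(M) = 1 - M/84 (G(M) = 1 + M*(-1/84) = 1 - M/84)
1/(a + G(8 - 1*0)) = 1/(-6486 + (1 - (8 - 1*0)/84)) = 1/(-6486 + (1 - (8 + 0)/84)) = 1/(-6486 + (1 - 1/84*8)) = 1/(-6486 + (1 - 2/21)) = 1/(-6486 + 19/21) = 1/(-136187/21) = -21/136187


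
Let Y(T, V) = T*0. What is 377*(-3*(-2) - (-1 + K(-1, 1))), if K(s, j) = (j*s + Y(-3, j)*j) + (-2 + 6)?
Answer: 1508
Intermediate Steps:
Y(T, V) = 0
K(s, j) = 4 + j*s (K(s, j) = (j*s + 0*j) + (-2 + 6) = (j*s + 0) + 4 = j*s + 4 = 4 + j*s)
377*(-3*(-2) - (-1 + K(-1, 1))) = 377*(-3*(-2) - (-1 + (4 + 1*(-1)))) = 377*(6 - (-1 + (4 - 1))) = 377*(6 - (-1 + 3)) = 377*(6 - 1*2) = 377*(6 - 2) = 377*4 = 1508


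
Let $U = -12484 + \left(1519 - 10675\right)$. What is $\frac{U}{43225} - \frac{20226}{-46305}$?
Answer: $- \frac{243374}{3812445} \approx -0.063837$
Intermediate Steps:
$U = -21640$ ($U = -12484 + \left(1519 - 10675\right) = -12484 - 9156 = -21640$)
$\frac{U}{43225} - \frac{20226}{-46305} = - \frac{21640}{43225} - \frac{20226}{-46305} = \left(-21640\right) \frac{1}{43225} - - \frac{6742}{15435} = - \frac{4328}{8645} + \frac{6742}{15435} = - \frac{243374}{3812445}$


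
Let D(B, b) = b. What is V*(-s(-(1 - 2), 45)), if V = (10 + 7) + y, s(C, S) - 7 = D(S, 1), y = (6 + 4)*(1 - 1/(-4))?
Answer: -236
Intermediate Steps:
y = 25/2 (y = 10*(1 - 1*(-¼)) = 10*(1 + ¼) = 10*(5/4) = 25/2 ≈ 12.500)
s(C, S) = 8 (s(C, S) = 7 + 1 = 8)
V = 59/2 (V = (10 + 7) + 25/2 = 17 + 25/2 = 59/2 ≈ 29.500)
V*(-s(-(1 - 2), 45)) = 59*(-1*8)/2 = (59/2)*(-8) = -236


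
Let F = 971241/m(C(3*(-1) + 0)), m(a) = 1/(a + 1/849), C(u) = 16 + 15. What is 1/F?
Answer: 283/8521021040 ≈ 3.3212e-8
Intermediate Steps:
C(u) = 31
m(a) = 1/(1/849 + a) (m(a) = 1/(a + 1/849) = 1/(1/849 + a))
F = 8521021040/283 (F = 971241/((849/(1 + 849*31))) = 971241/((849/(1 + 26319))) = 971241/((849/26320)) = 971241/((849*(1/26320))) = 971241/(849/26320) = 971241*(26320/849) = 8521021040/283 ≈ 3.0110e+7)
1/F = 1/(8521021040/283) = 283/8521021040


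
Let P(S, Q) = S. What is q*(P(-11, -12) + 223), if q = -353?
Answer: -74836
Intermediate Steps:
q*(P(-11, -12) + 223) = -353*(-11 + 223) = -353*212 = -74836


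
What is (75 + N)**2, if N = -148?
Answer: 5329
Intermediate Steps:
(75 + N)**2 = (75 - 148)**2 = (-73)**2 = 5329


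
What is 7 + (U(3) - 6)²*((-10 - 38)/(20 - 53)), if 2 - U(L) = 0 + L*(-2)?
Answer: 141/11 ≈ 12.818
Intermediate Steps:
U(L) = 2 + 2*L (U(L) = 2 - (0 + L*(-2)) = 2 - (0 - 2*L) = 2 - (-2)*L = 2 + 2*L)
7 + (U(3) - 6)²*((-10 - 38)/(20 - 53)) = 7 + ((2 + 2*3) - 6)²*((-10 - 38)/(20 - 53)) = 7 + ((2 + 6) - 6)²*(-48/(-33)) = 7 + (8 - 6)²*(-48*(-1/33)) = 7 + 2²*(16/11) = 7 + 4*(16/11) = 7 + 64/11 = 141/11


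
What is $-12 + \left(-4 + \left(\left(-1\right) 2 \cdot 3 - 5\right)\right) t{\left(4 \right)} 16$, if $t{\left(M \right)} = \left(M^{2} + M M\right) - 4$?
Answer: $-6732$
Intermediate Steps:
$t{\left(M \right)} = -4 + 2 M^{2}$ ($t{\left(M \right)} = \left(M^{2} + M^{2}\right) - 4 = 2 M^{2} - 4 = -4 + 2 M^{2}$)
$-12 + \left(-4 + \left(\left(-1\right) 2 \cdot 3 - 5\right)\right) t{\left(4 \right)} 16 = -12 + \left(-4 + \left(\left(-1\right) 2 \cdot 3 - 5\right)\right) \left(-4 + 2 \cdot 4^{2}\right) 16 = -12 + \left(-4 - 11\right) \left(-4 + 2 \cdot 16\right) 16 = -12 + \left(-4 - 11\right) \left(-4 + 32\right) 16 = -12 + \left(-4 - 11\right) 28 \cdot 16 = -12 + \left(-15\right) 28 \cdot 16 = -12 - 6720 = -6732$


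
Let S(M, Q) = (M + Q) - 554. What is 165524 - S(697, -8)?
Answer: 165389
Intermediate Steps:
S(M, Q) = -554 + M + Q
165524 - S(697, -8) = 165524 - (-554 + 697 - 8) = 165524 - 1*135 = 165524 - 135 = 165389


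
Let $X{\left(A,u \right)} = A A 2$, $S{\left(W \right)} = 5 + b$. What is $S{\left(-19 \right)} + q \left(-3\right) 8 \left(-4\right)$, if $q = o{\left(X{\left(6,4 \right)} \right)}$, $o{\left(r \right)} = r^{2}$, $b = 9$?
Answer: $497678$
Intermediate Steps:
$S{\left(W \right)} = 14$ ($S{\left(W \right)} = 5 + 9 = 14$)
$X{\left(A,u \right)} = 2 A^{2}$ ($X{\left(A,u \right)} = A^{2} \cdot 2 = 2 A^{2}$)
$q = 5184$ ($q = \left(2 \cdot 6^{2}\right)^{2} = \left(2 \cdot 36\right)^{2} = 72^{2} = 5184$)
$S{\left(-19 \right)} + q \left(-3\right) 8 \left(-4\right) = 14 + 5184 \left(-3\right) 8 \left(-4\right) = 14 + 5184 \left(\left(-24\right) \left(-4\right)\right) = 14 + 5184 \cdot 96 = 14 + 497664 = 497678$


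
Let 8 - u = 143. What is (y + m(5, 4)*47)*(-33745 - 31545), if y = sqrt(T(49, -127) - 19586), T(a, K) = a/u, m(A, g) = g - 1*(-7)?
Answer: -33754930 - 13058*I*sqrt(39662385)/9 ≈ -3.3755e+7 - 9.1374e+6*I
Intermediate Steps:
u = -135 (u = 8 - 1*143 = 8 - 143 = -135)
m(A, g) = 7 + g (m(A, g) = g + 7 = 7 + g)
T(a, K) = -a/135 (T(a, K) = a/(-135) = a*(-1/135) = -a/135)
y = I*sqrt(39662385)/45 (y = sqrt(-1/135*49 - 19586) = sqrt(-49/135 - 19586) = sqrt(-2644159/135) = I*sqrt(39662385)/45 ≈ 139.95*I)
(y + m(5, 4)*47)*(-33745 - 31545) = (I*sqrt(39662385)/45 + (7 + 4)*47)*(-33745 - 31545) = (I*sqrt(39662385)/45 + 11*47)*(-65290) = (I*sqrt(39662385)/45 + 517)*(-65290) = (517 + I*sqrt(39662385)/45)*(-65290) = -33754930 - 13058*I*sqrt(39662385)/9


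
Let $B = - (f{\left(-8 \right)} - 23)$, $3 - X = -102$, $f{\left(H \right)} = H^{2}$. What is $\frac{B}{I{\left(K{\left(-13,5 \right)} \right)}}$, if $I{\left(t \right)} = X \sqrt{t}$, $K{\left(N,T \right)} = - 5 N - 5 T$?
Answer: $- \frac{41 \sqrt{10}}{2100} \approx -0.06174$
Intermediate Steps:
$X = 105$ ($X = 3 - -102 = 3 + 102 = 105$)
$B = -41$ ($B = - (\left(-8\right)^{2} - 23) = - (64 - 23) = \left(-1\right) 41 = -41$)
$I{\left(t \right)} = 105 \sqrt{t}$
$\frac{B}{I{\left(K{\left(-13,5 \right)} \right)}} = - \frac{41}{105 \sqrt{\left(-5\right) \left(-13\right) - 25}} = - \frac{41}{105 \sqrt{65 - 25}} = - \frac{41}{105 \sqrt{40}} = - \frac{41}{105 \cdot 2 \sqrt{10}} = - \frac{41}{210 \sqrt{10}} = - 41 \frac{\sqrt{10}}{2100} = - \frac{41 \sqrt{10}}{2100}$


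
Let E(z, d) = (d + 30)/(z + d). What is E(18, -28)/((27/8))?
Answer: -8/135 ≈ -0.059259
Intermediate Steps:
E(z, d) = (30 + d)/(d + z)
E(18, -28)/((27/8)) = ((30 - 28)/(-28 + 18))/((27/8)) = (2/(-10))/((27*(1/8))) = (-1/10*2)/(27/8) = (8/27)*(-1/5) = -8/135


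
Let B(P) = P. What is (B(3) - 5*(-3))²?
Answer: 324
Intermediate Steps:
(B(3) - 5*(-3))² = (3 - 5*(-3))² = (3 + 15)² = 18² = 324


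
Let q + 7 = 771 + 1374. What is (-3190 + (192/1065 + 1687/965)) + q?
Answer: -71945651/68515 ≈ -1050.1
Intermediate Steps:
q = 2138 (q = -7 + (771 + 1374) = -7 + 2145 = 2138)
(-3190 + (192/1065 + 1687/965)) + q = (-3190 + (192/1065 + 1687/965)) + 2138 = (-3190 + (192*(1/1065) + 1687*(1/965))) + 2138 = (-3190 + (64/355 + 1687/965)) + 2138 = (-3190 + 132129/68515) + 2138 = -218430721/68515 + 2138 = -71945651/68515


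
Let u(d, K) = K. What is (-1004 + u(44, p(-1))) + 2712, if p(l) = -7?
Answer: 1701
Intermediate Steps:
(-1004 + u(44, p(-1))) + 2712 = (-1004 - 7) + 2712 = -1011 + 2712 = 1701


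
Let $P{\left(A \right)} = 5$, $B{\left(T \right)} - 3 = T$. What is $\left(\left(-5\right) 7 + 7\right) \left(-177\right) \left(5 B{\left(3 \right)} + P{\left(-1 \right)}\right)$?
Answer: $173460$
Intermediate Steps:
$B{\left(T \right)} = 3 + T$
$\left(\left(-5\right) 7 + 7\right) \left(-177\right) \left(5 B{\left(3 \right)} + P{\left(-1 \right)}\right) = \left(\left(-5\right) 7 + 7\right) \left(-177\right) \left(5 \left(3 + 3\right) + 5\right) = \left(-35 + 7\right) \left(-177\right) \left(5 \cdot 6 + 5\right) = \left(-28\right) \left(-177\right) \left(30 + 5\right) = 4956 \cdot 35 = 173460$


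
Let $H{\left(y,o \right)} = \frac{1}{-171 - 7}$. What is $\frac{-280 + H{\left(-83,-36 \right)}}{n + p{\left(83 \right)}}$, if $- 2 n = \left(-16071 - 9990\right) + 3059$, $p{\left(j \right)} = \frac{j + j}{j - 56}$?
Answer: $- \frac{1345707}{55303354} \approx -0.024333$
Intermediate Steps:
$p{\left(j \right)} = \frac{2 j}{-56 + j}$
$n = 11501$ ($n = - \frac{\left(-16071 - 9990\right) + 3059}{2} = - \frac{-26061 + 3059}{2} = \left(- \frac{1}{2}\right) \left(-23002\right) = 11501$)
$H{\left(y,o \right)} = - \frac{1}{178}$ ($H{\left(y,o \right)} = \frac{1}{-178} = - \frac{1}{178}$)
$\frac{-280 + H{\left(-83,-36 \right)}}{n + p{\left(83 \right)}} = \frac{-280 - \frac{1}{178}}{11501 + 2 \cdot 83 \frac{1}{-56 + 83}} = - \frac{49841}{178 \left(11501 + 2 \cdot 83 \cdot \frac{1}{27}\right)} = - \frac{49841}{178 \left(11501 + \frac{166}{27}\right)} = - \frac{49841}{178 \cdot \frac{310693}{27}} = \left(- \frac{49841}{178}\right) \frac{27}{310693} = - \frac{1345707}{55303354}$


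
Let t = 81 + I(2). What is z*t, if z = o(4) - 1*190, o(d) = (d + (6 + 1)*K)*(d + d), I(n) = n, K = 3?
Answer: 830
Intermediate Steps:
t = 83 (t = 81 + 2 = 83)
o(d) = 2*d*(21 + d) (o(d) = (d + (6 + 1)*3)*(d + d) = (d + 7*3)*(2*d) = (d + 21)*(2*d) = (21 + d)*(2*d) = 2*d*(21 + d))
z = 10 (z = 2*4*(21 + 4) - 1*190 = 2*4*25 - 190 = 200 - 190 = 10)
z*t = 10*83 = 830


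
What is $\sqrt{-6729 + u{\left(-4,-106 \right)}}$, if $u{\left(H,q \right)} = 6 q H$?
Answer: $3 i \sqrt{465} \approx 64.692 i$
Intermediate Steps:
$u{\left(H,q \right)} = 6 H q$
$\sqrt{-6729 + u{\left(-4,-106 \right)}} = \sqrt{-6729 + 6 \left(-4\right) \left(-106\right)} = \sqrt{-6729 + 2544} = \sqrt{-4185} = 3 i \sqrt{465}$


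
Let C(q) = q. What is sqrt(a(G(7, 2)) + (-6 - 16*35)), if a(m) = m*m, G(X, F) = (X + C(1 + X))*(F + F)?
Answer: sqrt(3034) ≈ 55.082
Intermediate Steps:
G(X, F) = 2*F*(1 + 2*X) (G(X, F) = (X + (1 + X))*(F + F) = (1 + 2*X)*(2*F) = 2*F*(1 + 2*X))
a(m) = m**2
sqrt(a(G(7, 2)) + (-6 - 16*35)) = sqrt((2*2*(1 + 2*7))**2 + (-6 - 16*35)) = sqrt((2*2*(1 + 14))**2 + (-6 - 560)) = sqrt((2*2*15)**2 - 566) = sqrt(60**2 - 566) = sqrt(3600 - 566) = sqrt(3034)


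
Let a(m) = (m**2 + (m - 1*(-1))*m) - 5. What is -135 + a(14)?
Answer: 266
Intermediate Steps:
a(m) = -5 + m**2 + m*(1 + m) (a(m) = (m**2 + (m + 1)*m) - 5 = (m**2 + (1 + m)*m) - 5 = (m**2 + m*(1 + m)) - 5 = -5 + m**2 + m*(1 + m))
-135 + a(14) = -135 + (-5 + 14 + 2*14**2) = -135 + (-5 + 14 + 2*196) = -135 + (-5 + 14 + 392) = -135 + 401 = 266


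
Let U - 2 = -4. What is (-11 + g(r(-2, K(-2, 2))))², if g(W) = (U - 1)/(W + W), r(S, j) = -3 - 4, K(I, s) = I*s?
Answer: 22801/196 ≈ 116.33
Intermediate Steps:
U = -2 (U = 2 - 4 = -2)
r(S, j) = -7
g(W) = -3/(2*W) (g(W) = (-2 - 1)/(W + W) = -3*1/(2*W) = -3/(2*W))
(-11 + g(r(-2, K(-2, 2))))² = (-11 - 3/2/(-7))² = (-11 - 3/2*(-⅐))² = (-11 + 3/14)² = (-151/14)² = 22801/196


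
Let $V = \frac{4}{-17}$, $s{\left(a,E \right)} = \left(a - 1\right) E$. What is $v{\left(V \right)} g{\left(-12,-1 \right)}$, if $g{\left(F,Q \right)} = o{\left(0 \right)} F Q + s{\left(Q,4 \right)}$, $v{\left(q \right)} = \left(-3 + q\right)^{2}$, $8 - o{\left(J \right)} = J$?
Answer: $\frac{266200}{289} \approx 921.11$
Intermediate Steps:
$s{\left(a,E \right)} = E \left(-1 + a\right)$ ($s{\left(a,E \right)} = \left(-1 + a\right) E = E \left(-1 + a\right)$)
$V = - \frac{4}{17}$ ($V = 4 \left(- \frac{1}{17}\right) = - \frac{4}{17} \approx -0.23529$)
$o{\left(J \right)} = 8 - J$
$g{\left(F,Q \right)} = -4 + 4 Q + 8 F Q$ ($g{\left(F,Q \right)} = \left(8 - 0\right) F Q + 4 \left(-1 + Q\right) = \left(8 + 0\right) F Q + \left(-4 + 4 Q\right) = 8 F Q + \left(-4 + 4 Q\right) = -4 + 4 Q + 8 F Q$)
$v{\left(V \right)} g{\left(-12,-1 \right)} = \left(-3 - \frac{4}{17}\right)^{2} \left(-4 + 4 \left(-1\right) + 8 \left(-12\right) \left(-1\right)\right) = \left(- \frac{55}{17}\right)^{2} \left(-4 - 4 + 96\right) = \frac{3025}{289} \cdot 88 = \frac{266200}{289}$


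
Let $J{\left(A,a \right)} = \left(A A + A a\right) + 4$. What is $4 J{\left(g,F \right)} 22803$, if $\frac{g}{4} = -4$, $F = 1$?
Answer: $22255728$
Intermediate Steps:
$g = -16$ ($g = 4 \left(-4\right) = -16$)
$J{\left(A,a \right)} = 4 + A^{2} + A a$ ($J{\left(A,a \right)} = \left(A^{2} + A a\right) + 4 = 4 + A^{2} + A a$)
$4 J{\left(g,F \right)} 22803 = 4 \left(4 + \left(-16\right)^{2} - 16\right) 22803 = 4 \left(4 + 256 - 16\right) 22803 = 4 \cdot 244 \cdot 22803 = 976 \cdot 22803 = 22255728$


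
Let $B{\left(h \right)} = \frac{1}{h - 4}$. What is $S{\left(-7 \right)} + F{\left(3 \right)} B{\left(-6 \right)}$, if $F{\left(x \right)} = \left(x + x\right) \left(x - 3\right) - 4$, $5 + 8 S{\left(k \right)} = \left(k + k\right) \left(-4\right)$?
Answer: $\frac{271}{40} \approx 6.775$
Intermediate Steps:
$S{\left(k \right)} = - \frac{5}{8} - k$ ($S{\left(k \right)} = - \frac{5}{8} + \frac{\left(k + k\right) \left(-4\right)}{8} = - \frac{5}{8} + \frac{2 k \left(-4\right)}{8} = - \frac{5}{8} + \frac{\left(-8\right) k}{8} = - \frac{5}{8} - k$)
$B{\left(h \right)} = \frac{1}{-4 + h}$
$F{\left(x \right)} = -4 + 2 x \left(-3 + x\right)$ ($F{\left(x \right)} = 2 x \left(-3 + x\right) - 4 = -4 + 2 x \left(-3 + x\right)$)
$S{\left(-7 \right)} + F{\left(3 \right)} B{\left(-6 \right)} = \left(- \frac{5}{8} - -7\right) + \frac{-4 - 18 + 2 \cdot 3^{2}}{-4 - 6} = \left(- \frac{5}{8} + 7\right) + \frac{-4 - 18 + 2 \cdot 9}{-10} = \frac{51}{8} + \left(-4 - 18 + 18\right) \left(- \frac{1}{10}\right) = \frac{51}{8} - - \frac{2}{5} = \frac{51}{8} + \frac{2}{5} = \frac{271}{40}$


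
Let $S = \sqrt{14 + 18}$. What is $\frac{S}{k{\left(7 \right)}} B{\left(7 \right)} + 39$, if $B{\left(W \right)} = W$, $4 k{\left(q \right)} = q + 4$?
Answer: $39 + \frac{112 \sqrt{2}}{11} \approx 53.399$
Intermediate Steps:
$S = 4 \sqrt{2}$ ($S = \sqrt{32} = 4 \sqrt{2} \approx 5.6569$)
$k{\left(q \right)} = 1 + \frac{q}{4}$ ($k{\left(q \right)} = \frac{q + 4}{4} = \frac{4 + q}{4} = 1 + \frac{q}{4}$)
$\frac{S}{k{\left(7 \right)}} B{\left(7 \right)} + 39 = \frac{4 \sqrt{2}}{1 + \frac{1}{4} \cdot 7} \cdot 7 + 39 = \frac{4 \sqrt{2}}{1 + \frac{7}{4}} \cdot 7 + 39 = \frac{4 \sqrt{2}}{\frac{11}{4}} \cdot 7 + 39 = 4 \sqrt{2} \cdot \frac{4}{11} \cdot 7 + 39 = \frac{16 \sqrt{2}}{11} \cdot 7 + 39 = \frac{112 \sqrt{2}}{11} + 39 = 39 + \frac{112 \sqrt{2}}{11}$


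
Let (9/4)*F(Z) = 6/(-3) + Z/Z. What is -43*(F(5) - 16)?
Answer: 6364/9 ≈ 707.11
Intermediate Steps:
F(Z) = -4/9 (F(Z) = 4*(6/(-3) + Z/Z)/9 = 4*(6*(-⅓) + 1)/9 = 4*(-2 + 1)/9 = (4/9)*(-1) = -4/9)
-43*(F(5) - 16) = -43*(-4/9 - 16) = -43*(-148/9) = 6364/9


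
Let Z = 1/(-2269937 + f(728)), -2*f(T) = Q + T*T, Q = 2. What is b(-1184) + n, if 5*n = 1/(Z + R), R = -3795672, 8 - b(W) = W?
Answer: 11469141284462526/9621762822961 ≈ 1192.0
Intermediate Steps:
b(W) = 8 - W
f(T) = -1 - T**2/2 (f(T) = -(2 + T*T)/2 = -(2 + T**2)/2 = -1 - T**2/2)
Z = -1/2534930 (Z = 1/(-2269937 + (-1 - 1/2*728**2)) = 1/(-2269937 + (-1 - 1/2*529984)) = 1/(-2269937 + (-1 - 264992)) = 1/(-2269937 - 264993) = 1/(-2534930) = -1/2534930 ≈ -3.9449e-7)
n = -506986/9621762822961 (n = 1/(5*(-1/2534930 - 3795672)) = 1/(5*(-9621762822961/2534930)) = (1/5)*(-2534930/9621762822961) = -506986/9621762822961 ≈ -5.2692e-8)
b(-1184) + n = (8 - 1*(-1184)) - 506986/9621762822961 = (8 + 1184) - 506986/9621762822961 = 1192 - 506986/9621762822961 = 11469141284462526/9621762822961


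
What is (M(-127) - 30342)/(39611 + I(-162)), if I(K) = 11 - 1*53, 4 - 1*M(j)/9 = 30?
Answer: -30576/39569 ≈ -0.77273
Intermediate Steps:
M(j) = -234 (M(j) = 36 - 9*30 = 36 - 270 = -234)
I(K) = -42 (I(K) = 11 - 53 = -42)
(M(-127) - 30342)/(39611 + I(-162)) = (-234 - 30342)/(39611 - 42) = -30576/39569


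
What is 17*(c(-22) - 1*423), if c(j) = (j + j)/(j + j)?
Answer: -7174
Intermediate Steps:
c(j) = 1 (c(j) = (2*j)/((2*j)) = (2*j)*(1/(2*j)) = 1)
17*(c(-22) - 1*423) = 17*(1 - 1*423) = 17*(1 - 423) = 17*(-422) = -7174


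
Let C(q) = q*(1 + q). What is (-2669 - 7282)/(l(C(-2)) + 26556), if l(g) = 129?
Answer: -3317/8895 ≈ -0.37291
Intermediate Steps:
(-2669 - 7282)/(l(C(-2)) + 26556) = (-2669 - 7282)/(129 + 26556) = -9951/26685 = -9951*1/26685 = -3317/8895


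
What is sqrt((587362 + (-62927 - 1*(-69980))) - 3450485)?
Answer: I*sqrt(2856070) ≈ 1690.0*I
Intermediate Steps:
sqrt((587362 + (-62927 - 1*(-69980))) - 3450485) = sqrt((587362 + (-62927 + 69980)) - 3450485) = sqrt((587362 + 7053) - 3450485) = sqrt(594415 - 3450485) = sqrt(-2856070) = I*sqrt(2856070)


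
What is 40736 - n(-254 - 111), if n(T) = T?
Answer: 41101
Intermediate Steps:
40736 - n(-254 - 111) = 40736 - (-254 - 111) = 40736 - 1*(-365) = 40736 + 365 = 41101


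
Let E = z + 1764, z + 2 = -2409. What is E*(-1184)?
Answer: 766048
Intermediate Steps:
z = -2411 (z = -2 - 2409 = -2411)
E = -647 (E = -2411 + 1764 = -647)
E*(-1184) = -647*(-1184) = 766048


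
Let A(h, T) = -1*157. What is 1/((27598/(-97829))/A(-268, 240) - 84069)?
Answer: -15359153/1291228605959 ≈ -1.1895e-5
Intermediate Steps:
A(h, T) = -157
1/((27598/(-97829))/A(-268, 240) - 84069) = 1/((27598/(-97829))/(-157) - 84069) = 1/((27598*(-1/97829))*(-1/157) - 84069) = 1/(-27598/97829*(-1/157) - 84069) = 1/(27598/15359153 - 84069) = 1/(-1291228605959/15359153) = -15359153/1291228605959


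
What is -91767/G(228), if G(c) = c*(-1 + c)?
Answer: -30589/17252 ≈ -1.7731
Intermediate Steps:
-91767/G(228) = -91767*1/(228*(-1 + 228)) = -91767/(228*227) = -91767/51756 = -91767*1/51756 = -30589/17252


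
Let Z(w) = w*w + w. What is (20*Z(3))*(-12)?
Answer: -2880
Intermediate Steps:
Z(w) = w + w² (Z(w) = w² + w = w + w²)
(20*Z(3))*(-12) = (20*(3*(1 + 3)))*(-12) = (20*(3*4))*(-12) = (20*12)*(-12) = 240*(-12) = -2880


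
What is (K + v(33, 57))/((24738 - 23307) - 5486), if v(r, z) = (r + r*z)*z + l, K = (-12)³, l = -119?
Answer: -107251/4055 ≈ -26.449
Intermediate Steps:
K = -1728
v(r, z) = -119 + z*(r + r*z) (v(r, z) = (r + r*z)*z - 119 = z*(r + r*z) - 119 = -119 + z*(r + r*z))
(K + v(33, 57))/((24738 - 23307) - 5486) = (-1728 + (-119 + 33*57 + 33*57²))/((24738 - 23307) - 5486) = (-1728 + (-119 + 1881 + 33*3249))/(1431 - 5486) = (-1728 + (-119 + 1881 + 107217))/(-4055) = (-1728 + 108979)*(-1/4055) = 107251*(-1/4055) = -107251/4055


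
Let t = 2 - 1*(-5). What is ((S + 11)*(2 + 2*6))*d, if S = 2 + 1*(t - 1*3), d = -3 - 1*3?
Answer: -1428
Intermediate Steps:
t = 7 (t = 2 + 5 = 7)
d = -6 (d = -3 - 3 = -6)
S = 6 (S = 2 + 1*(7 - 1*3) = 2 + 1*(7 - 3) = 2 + 1*4 = 2 + 4 = 6)
((S + 11)*(2 + 2*6))*d = ((6 + 11)*(2 + 2*6))*(-6) = (17*(2 + 12))*(-6) = (17*14)*(-6) = 238*(-6) = -1428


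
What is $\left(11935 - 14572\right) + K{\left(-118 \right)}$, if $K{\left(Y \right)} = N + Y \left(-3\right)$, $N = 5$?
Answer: $-2278$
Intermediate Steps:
$K{\left(Y \right)} = 5 - 3 Y$ ($K{\left(Y \right)} = 5 + Y \left(-3\right) = 5 - 3 Y$)
$\left(11935 - 14572\right) + K{\left(-118 \right)} = \left(11935 - 14572\right) + \left(5 - -354\right) = -2637 + \left(5 + 354\right) = -2637 + 359 = -2278$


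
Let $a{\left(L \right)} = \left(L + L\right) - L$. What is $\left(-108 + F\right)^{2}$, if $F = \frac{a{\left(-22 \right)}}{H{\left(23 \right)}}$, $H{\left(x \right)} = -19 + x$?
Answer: $\frac{51529}{4} \approx 12882.0$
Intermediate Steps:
$a{\left(L \right)} = L$ ($a{\left(L \right)} = 2 L - L = L$)
$F = - \frac{11}{2}$ ($F = - \frac{22}{-19 + 23} = - \frac{22}{4} = \left(-22\right) \frac{1}{4} = - \frac{11}{2} \approx -5.5$)
$\left(-108 + F\right)^{2} = \left(-108 - \frac{11}{2}\right)^{2} = \left(- \frac{227}{2}\right)^{2} = \frac{51529}{4}$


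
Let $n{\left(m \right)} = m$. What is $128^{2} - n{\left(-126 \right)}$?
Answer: $16510$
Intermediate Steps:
$128^{2} - n{\left(-126 \right)} = 128^{2} - -126 = 16384 + 126 = 16510$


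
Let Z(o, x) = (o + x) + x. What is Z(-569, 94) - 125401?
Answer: -125782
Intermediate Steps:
Z(o, x) = o + 2*x
Z(-569, 94) - 125401 = (-569 + 2*94) - 125401 = (-569 + 188) - 125401 = -381 - 125401 = -125782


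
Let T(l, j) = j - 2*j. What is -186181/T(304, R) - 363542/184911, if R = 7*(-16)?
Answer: -34467631595/20710032 ≈ -1664.3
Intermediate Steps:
R = -112
T(l, j) = -j
-186181/T(304, R) - 363542/184911 = -186181/((-1*(-112))) - 363542/184911 = -186181/112 - 363542*1/184911 = -186181*1/112 - 363542/184911 = -186181/112 - 363542/184911 = -34467631595/20710032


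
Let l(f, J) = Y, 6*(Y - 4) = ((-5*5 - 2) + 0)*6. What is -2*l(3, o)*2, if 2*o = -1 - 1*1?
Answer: 92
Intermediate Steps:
o = -1 (o = (-1 - 1*1)/2 = (-1 - 1)/2 = (½)*(-2) = -1)
Y = -23 (Y = 4 + (((-5*5 - 2) + 0)*6)/6 = 4 + (((-25 - 2) + 0)*6)/6 = 4 + ((-27 + 0)*6)/6 = 4 + (-27*6)/6 = 4 + (⅙)*(-162) = 4 - 27 = -23)
l(f, J) = -23
-2*l(3, o)*2 = -2*(-23)*2 = 46*2 = 92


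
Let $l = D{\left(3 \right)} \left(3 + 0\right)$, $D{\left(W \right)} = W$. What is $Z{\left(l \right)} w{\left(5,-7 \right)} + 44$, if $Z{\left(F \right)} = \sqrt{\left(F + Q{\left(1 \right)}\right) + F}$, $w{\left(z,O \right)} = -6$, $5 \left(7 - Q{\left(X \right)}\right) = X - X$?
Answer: $14$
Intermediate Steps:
$Q{\left(X \right)} = 7$ ($Q{\left(X \right)} = 7 - \frac{X - X}{5} = 7 - 0 = 7 + 0 = 7$)
$l = 9$ ($l = 3 \left(3 + 0\right) = 3 \cdot 3 = 9$)
$Z{\left(F \right)} = \sqrt{7 + 2 F}$ ($Z{\left(F \right)} = \sqrt{\left(F + 7\right) + F} = \sqrt{\left(7 + F\right) + F} = \sqrt{7 + 2 F}$)
$Z{\left(l \right)} w{\left(5,-7 \right)} + 44 = \sqrt{7 + 2 \cdot 9} \left(-6\right) + 44 = \sqrt{7 + 18} \left(-6\right) + 44 = \sqrt{25} \left(-6\right) + 44 = 5 \left(-6\right) + 44 = -30 + 44 = 14$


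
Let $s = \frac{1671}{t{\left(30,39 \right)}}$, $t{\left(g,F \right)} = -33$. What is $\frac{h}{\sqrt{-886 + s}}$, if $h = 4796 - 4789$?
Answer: $- \frac{7 i \sqrt{113333}}{10303} \approx - 0.22872 i$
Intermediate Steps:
$h = 7$
$s = - \frac{557}{11}$ ($s = \frac{1671}{-33} = 1671 \left(- \frac{1}{33}\right) = - \frac{557}{11} \approx -50.636$)
$\frac{h}{\sqrt{-886 + s}} = \frac{7}{\sqrt{-886 - \frac{557}{11}}} = \frac{7}{\sqrt{- \frac{10303}{11}}} = \frac{7}{\frac{1}{11} i \sqrt{113333}} = 7 \left(- \frac{i \sqrt{113333}}{10303}\right) = - \frac{7 i \sqrt{113333}}{10303}$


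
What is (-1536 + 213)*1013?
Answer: -1340199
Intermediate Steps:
(-1536 + 213)*1013 = -1323*1013 = -1340199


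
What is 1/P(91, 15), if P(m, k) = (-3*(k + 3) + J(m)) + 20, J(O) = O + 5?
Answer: 1/62 ≈ 0.016129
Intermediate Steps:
J(O) = 5 + O
P(m, k) = 16 + m - 3*k (P(m, k) = (-3*(k + 3) + (5 + m)) + 20 = (-3*(3 + k) + (5 + m)) + 20 = ((-9 - 3*k) + (5 + m)) + 20 = (-4 + m - 3*k) + 20 = 16 + m - 3*k)
1/P(91, 15) = 1/(16 + 91 - 3*15) = 1/(16 + 91 - 45) = 1/62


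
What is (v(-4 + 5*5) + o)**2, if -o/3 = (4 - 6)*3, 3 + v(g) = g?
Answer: 1296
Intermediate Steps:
v(g) = -3 + g
o = 18 (o = -3*(4 - 6)*3 = -(-6)*3 = -3*(-6) = 18)
(v(-4 + 5*5) + o)**2 = ((-3 + (-4 + 5*5)) + 18)**2 = ((-3 + (-4 + 25)) + 18)**2 = ((-3 + 21) + 18)**2 = (18 + 18)**2 = 36**2 = 1296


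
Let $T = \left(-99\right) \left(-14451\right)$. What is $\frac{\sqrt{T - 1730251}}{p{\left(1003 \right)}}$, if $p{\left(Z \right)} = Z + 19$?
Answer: $\frac{i \sqrt{299602}}{1022} \approx 0.53558 i$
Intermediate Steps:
$p{\left(Z \right)} = 19 + Z$
$T = 1430649$
$\frac{\sqrt{T - 1730251}}{p{\left(1003 \right)}} = \frac{\sqrt{1430649 - 1730251}}{19 + 1003} = \frac{\sqrt{-299602}}{1022} = i \sqrt{299602} \cdot \frac{1}{1022} = \frac{i \sqrt{299602}}{1022}$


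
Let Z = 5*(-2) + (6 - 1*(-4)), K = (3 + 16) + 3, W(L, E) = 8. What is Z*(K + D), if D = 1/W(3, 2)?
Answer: 0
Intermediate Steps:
K = 22 (K = 19 + 3 = 22)
Z = 0 (Z = -10 + (6 + 4) = -10 + 10 = 0)
D = ⅛ (D = 1/8 = ⅛ ≈ 0.12500)
Z*(K + D) = 0*(22 + ⅛) = 0*(177/8) = 0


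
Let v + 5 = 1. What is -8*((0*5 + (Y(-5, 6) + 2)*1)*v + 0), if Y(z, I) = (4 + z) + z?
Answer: -128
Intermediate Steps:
Y(z, I) = 4 + 2*z
v = -4 (v = -5 + 1 = -4)
-8*((0*5 + (Y(-5, 6) + 2)*1)*v + 0) = -8*((0*5 + ((4 + 2*(-5)) + 2)*1)*(-4) + 0) = -8*((0 + ((4 - 10) + 2)*1)*(-4) + 0) = -8*((0 + (-6 + 2)*1)*(-4) + 0) = -8*((0 - 4*1)*(-4) + 0) = -8*((0 - 4)*(-4) + 0) = -8*(-4*(-4) + 0) = -8*(16 + 0) = -8*16 = -128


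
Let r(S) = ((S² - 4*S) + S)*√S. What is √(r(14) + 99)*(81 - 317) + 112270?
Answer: 112270 - 236*√(99 + 154*√14) ≈ 1.0614e+5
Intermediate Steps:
r(S) = √S*(S² - 3*S) (r(S) = (S² - 3*S)*√S = √S*(S² - 3*S))
√(r(14) + 99)*(81 - 317) + 112270 = √(14^(3/2)*(-3 + 14) + 99)*(81 - 317) + 112270 = √((14*√14)*11 + 99)*(-236) + 112270 = √(154*√14 + 99)*(-236) + 112270 = √(99 + 154*√14)*(-236) + 112270 = -236*√(99 + 154*√14) + 112270 = 112270 - 236*√(99 + 154*√14)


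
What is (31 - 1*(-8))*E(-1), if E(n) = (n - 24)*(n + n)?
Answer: 1950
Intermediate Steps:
E(n) = 2*n*(-24 + n) (E(n) = (-24 + n)*(2*n) = 2*n*(-24 + n))
(31 - 1*(-8))*E(-1) = (31 - 1*(-8))*(2*(-1)*(-24 - 1)) = (31 + 8)*(2*(-1)*(-25)) = 39*50 = 1950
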